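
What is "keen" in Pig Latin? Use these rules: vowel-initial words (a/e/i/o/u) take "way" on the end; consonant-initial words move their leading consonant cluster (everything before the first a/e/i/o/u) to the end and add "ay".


Word: "keen"
Starts with consonant(s) → move to end, add 'ay'
Consonant cluster: "k"
Pig Latin = "eenkay"


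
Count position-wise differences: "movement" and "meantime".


Comparing character by character (same length = 8):
  Pos 0: 'm' vs 'm' =
  Pos 1: 'o' vs 'e' !=
  Pos 2: 'v' vs 'a' !=
  Pos 3: 'e' vs 'n' !=
  Pos 4: 'm' vs 't' !=
  Pos 5: 'e' vs 'i' !=
  Pos 6: 'n' vs 'm' !=
  Pos 7: 't' vs 'e' !=
Hamming distance = 7


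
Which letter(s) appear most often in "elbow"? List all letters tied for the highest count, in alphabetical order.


Word: "elbow"
Letter counts:
  'b': 1
  'e': 1
  'l': 1
  'o': 1
  'w': 1
Maximum count = 1
Most frequent = 'b', 'e', 'l', 'o', 'w' (1 time each)


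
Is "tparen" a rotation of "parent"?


Word: "parent", Candidate: "tparen"
Method: check if candidate is substring of word+word
"parentparent" contains "tparen"? Yes
Is rotation = Yes


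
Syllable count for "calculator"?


Word: "calculator"
Syllable breakdown: cal-cu-la-tor
Counting: 4 parts
= 4 syllables


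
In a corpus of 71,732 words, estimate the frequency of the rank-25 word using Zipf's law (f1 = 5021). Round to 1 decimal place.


Zipf's law: f(r) = f(1) / r
f(1) = 5021
f(25) = 5021 / 25
= 200.8 occurrences


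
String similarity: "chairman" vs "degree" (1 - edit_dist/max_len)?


Word 1: "chairman" (length 8)
Word 2: "degree" (length 6)
One optimal edit sequence:
  1. delete 'c'  (+1)
  2. substitute 'h' -> 'd'  (+1)
  3. substitute 'a' -> 'e'  (+1)
  4. substitute 'i' -> 'g'  (+1)
  5. keep 'r'
  6. delete 'm'  (+1)
  7. substitute 'a' -> 'e'  (+1)
  8. substitute 'n' -> 'e'  (+1)
Edit distance = 7
Max length = max(8, 6) = 8
Similarity = 1 - 7/8
= 0.1250


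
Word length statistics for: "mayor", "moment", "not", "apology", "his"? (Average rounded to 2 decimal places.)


Lengths: "mayor"=5, "moment"=6, "not"=3, "apology"=7, "his"=3
Sum = 24, Count = 5
Average = 24/5 = 4.80
= avg=4.80, min=3, max=7


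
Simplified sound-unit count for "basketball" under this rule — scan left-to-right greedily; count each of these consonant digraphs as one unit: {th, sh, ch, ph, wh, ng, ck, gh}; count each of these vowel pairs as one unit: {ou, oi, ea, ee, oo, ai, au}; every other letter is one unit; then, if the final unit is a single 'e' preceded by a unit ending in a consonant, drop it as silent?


Word: "basketball" (10 letters)
Left-to-right scan:
  1. 'b' (letter)
  2. 'a' (letter)
  3. 's' (letter)
  4. 'k' (letter)
  5. 'e' (letter)
  6. 't' (letter)
  7. 'b' (letter)
  8. 'a' (letter)
  9. 'l' (letter)
  10. 'l' (letter)
Units from scan: 10
Sound units = 10 units


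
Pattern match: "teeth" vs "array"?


Pattern of "teeth": [0, 1, 1, 0, 2]
Pattern of "array": [0, 1, 1, 0, 2]
Patterns match
Same pattern = Yes


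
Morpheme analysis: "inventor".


Word: "inventor"
Morphemes: invent / -or
Each morpheme carries meaning
= 2 morphemes


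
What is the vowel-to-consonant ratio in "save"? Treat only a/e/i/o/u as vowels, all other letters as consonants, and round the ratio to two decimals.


Word: "save"
Vowels (a,e,i,o,u): 2
Consonants: 2
Ratio = 2/2
= 1.00


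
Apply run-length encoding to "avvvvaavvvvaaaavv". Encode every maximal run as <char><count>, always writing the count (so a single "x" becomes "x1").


String: "avvvvaavvvvaaaavv"
Scanning for consecutive runs:
  'a' x 1
  'v' x 4
  'a' x 2
  'v' x 4
  'a' x 4
  'v' x 2
RLE = "a1v4a2v4a4v2"


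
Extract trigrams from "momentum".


Word: "momentum" (length 8)
Number of trigrams = 8 - 3 + 1 = 6
  Position 0: "mom"
  Position 1: "ome"
  Position 2: "men"
  Position 3: "ent"
  Position 4: "ntu"
  Position 5: "tum"
Trigrams = "mom", "ome", "men", "ent", "ntu", "tum"


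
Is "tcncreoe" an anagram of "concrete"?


Word 1: "concrete" → sorted: cceenort
Word 2: "tcncreoe" → sorted: cceenort
Same letters? cceenort == cceenort
Anagram = Yes


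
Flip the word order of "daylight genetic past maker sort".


Original: "daylight genetic past maker sort"
Words (1..n): daylight | genetic | past | maker | sort
Reversed (n..1): sort | maker | past | genetic | daylight
Result = "sort maker past genetic daylight"


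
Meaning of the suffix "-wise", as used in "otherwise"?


Suffix: -wise
Example: otherwise = other + -wise
Meaning = in the manner of


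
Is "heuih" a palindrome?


Word: "heuih"
Reversed: "hiueh"
Forward == Backward? heuih != hiueh
Palindrome = No


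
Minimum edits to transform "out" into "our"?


Word 1: "out" (length 3)
Word 2: "our" (length 3)
One optimal edit sequence (insert/delete/substitute each cost 1):
  1. keep 'o'
  2. keep 'u'
  3. substitute 't' -> 'r'  (+1)
Total edit operations: 1
Edit distance = 1


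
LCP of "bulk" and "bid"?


Word 1: "bulk"
Word 2: "bid"
Comparing from start:
  Pos 0: 'b' == 'b'
  Pos 1: 'u' != 'i' (stop)
LCP = "b" (length 1)


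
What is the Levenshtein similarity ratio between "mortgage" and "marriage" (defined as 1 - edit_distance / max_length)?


Word 1: "mortgage" (length 8)
Word 2: "marriage" (length 8)
One optimal edit sequence:
  1. keep 'm'
  2. substitute 'o' -> 'a'  (+1)
  3. keep 'r'
  4. substitute 't' -> 'r'  (+1)
  5. substitute 'g' -> 'i'  (+1)
  6. keep 'a'
  7. keep 'g'
  8. keep 'e'
Edit distance = 3
Max length = max(8, 8) = 8
Similarity = 1 - 3/8
= 0.6250


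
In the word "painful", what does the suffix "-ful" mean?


Suffix: -ful
Example: painful (pain + -ful)
Meaning = full of


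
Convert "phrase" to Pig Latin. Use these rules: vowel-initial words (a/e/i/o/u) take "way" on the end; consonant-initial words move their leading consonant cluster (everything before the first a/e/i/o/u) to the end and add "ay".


Word: "phrase"
Starts with consonant(s) → move to end, add 'ay'
Consonant cluster: "phr"
Pig Latin = "asephray"


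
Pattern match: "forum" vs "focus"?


Pattern of "forum": [0, 1, 2, 3, 4]
Pattern of "focus": [0, 1, 2, 3, 4]
Patterns match
Same pattern = Yes


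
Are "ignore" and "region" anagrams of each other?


Word 1: "ignore" → sorted: eginor
Word 2: "region" → sorted: eginor
Same letters? eginor == eginor
Anagram = Yes


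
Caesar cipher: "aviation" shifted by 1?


Word: "aviation"
Shift: 1
Each letter → (letter + shift) mod 26:
  'a' (0) + 1 = 1 → 'b'
  'v' (21) + 1 = 22 → 'w'
  'i' (8) + 1 = 9 → 'j'
  'a' (0) + 1 = 1 → 'b'
  't' (19) + 1 = 20 → 'u'
  'i' (8) + 1 = 9 → 'j'
  'o' (14) + 1 = 15 → 'p'
  'n' (13) + 1 = 14 → 'o'
Result = "bwjbujpo"


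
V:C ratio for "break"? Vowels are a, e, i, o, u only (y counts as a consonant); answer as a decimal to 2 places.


Word: "break"
Vowels (a,e,i,o,u): 2
Consonants: 3
Ratio = 2/3
= 0.67


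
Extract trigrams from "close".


Word: "close" (length 5)
Number of trigrams = 5 - 3 + 1 = 3
  Position 0: "clo"
  Position 1: "los"
  Position 2: "ose"
Trigrams = "clo", "los", "ose"


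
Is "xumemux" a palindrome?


Word: "xumemux"
Reversed: "xumemux"
Forward == Backward? xumemux == xumemux
Palindrome = Yes


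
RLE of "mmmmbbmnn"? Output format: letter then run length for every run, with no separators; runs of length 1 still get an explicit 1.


String: "mmmmbbmnn"
Scanning for consecutive runs:
  'm' x 4
  'b' x 2
  'm' x 1
  'n' x 2
RLE = "m4b2m1n2"


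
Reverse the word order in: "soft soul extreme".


Original: "soft soul extreme"
Words (1..n): soft | soul | extreme
Reversed (n..1): extreme | soul | soft
Result = "extreme soul soft"


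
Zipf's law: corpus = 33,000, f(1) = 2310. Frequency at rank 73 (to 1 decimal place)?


Zipf's law: f(r) = f(1) / r
f(1) = 2310
f(73) = 2310 / 73
= 31.6 occurrences


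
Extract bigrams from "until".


Word: "until" (length 5)
Number of bigrams = 5 - 2 + 1 = 4
  Position 0: "un"
  Position 1: "nt"
  Position 2: "ti"
  Position 3: "il"
Bigrams = "un", "nt", "ti", "il"


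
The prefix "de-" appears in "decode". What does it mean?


Prefix: de-
Example: decode = de- + code
Meaning = remove / reverse


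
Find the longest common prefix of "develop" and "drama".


Word 1: "develop"
Word 2: "drama"
Comparing from start:
  Pos 0: 'd' == 'd'
  Pos 1: 'e' != 'r' (stop)
LCP = "d" (length 1)


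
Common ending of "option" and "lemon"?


Word 1: "option"
Word 2: "lemon"
Comparing from end:
  Pos -1: 'n' == 'n'
  Pos -2: 'o' == 'o'
  Pos -3: 'i' != 'm' (stop)
LCS = "on" (length 2)


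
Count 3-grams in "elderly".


Word: "elderly" (length 7)
Number of 3-grams = length - 3 + 1 = 7 - 3 + 1
= 5


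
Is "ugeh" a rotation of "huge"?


Word: "huge", Candidate: "ugeh"
Method: check if candidate is substring of word+word
"hugehuge" contains "ugeh"? Yes
Is rotation = Yes


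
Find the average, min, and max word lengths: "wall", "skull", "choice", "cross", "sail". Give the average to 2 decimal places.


Lengths: "wall"=4, "skull"=5, "choice"=6, "cross"=5, "sail"=4
Sum = 24, Count = 5
Average = 24/5 = 4.80
= avg=4.80, min=4, max=6


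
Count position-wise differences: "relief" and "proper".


Comparing character by character (same length = 6):
  Pos 0: 'r' vs 'p' !=
  Pos 1: 'e' vs 'r' !=
  Pos 2: 'l' vs 'o' !=
  Pos 3: 'i' vs 'p' !=
  Pos 4: 'e' vs 'e' =
  Pos 5: 'f' vs 'r' !=
Hamming distance = 5


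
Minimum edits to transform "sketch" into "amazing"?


Word 1: "sketch" (length 6)
Word 2: "amazing" (length 7)
One optimal edit sequence (insert/delete/substitute each cost 1):
  1. insert 'a'  (+1)
  2. substitute 's' -> 'm'  (+1)
  3. substitute 'k' -> 'a'  (+1)
  4. substitute 'e' -> 'z'  (+1)
  5. substitute 't' -> 'i'  (+1)
  6. substitute 'c' -> 'n'  (+1)
  7. substitute 'h' -> 'g'  (+1)
Total edit operations: 7
Edit distance = 7


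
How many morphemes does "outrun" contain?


Word: "outrun"
Morphemes: out- + run
Each morpheme carries meaning
= 2 morphemes


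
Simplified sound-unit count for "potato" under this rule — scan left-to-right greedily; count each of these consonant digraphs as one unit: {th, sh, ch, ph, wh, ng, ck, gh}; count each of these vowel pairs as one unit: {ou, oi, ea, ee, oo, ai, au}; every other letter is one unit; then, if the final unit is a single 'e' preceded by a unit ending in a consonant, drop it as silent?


Word: "potato" (6 letters)
Left-to-right scan:
  1. 'p' (letter)
  2. 'o' (letter)
  3. 't' (letter)
  4. 'a' (letter)
  5. 't' (letter)
  6. 'o' (letter)
Units from scan: 6
Sound units = 6 units


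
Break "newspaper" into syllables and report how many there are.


Word: "newspaper"
Syllable breakdown: news-pa-per
Counting: 3 parts
= 3 syllables


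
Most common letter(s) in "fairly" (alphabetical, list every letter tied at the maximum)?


Word: "fairly"
Letter counts:
  'a': 1
  'f': 1
  'i': 1
  'l': 1
  'r': 1
  'y': 1
Maximum count = 1
Most frequent = 'a', 'f', 'i', 'l', 'r', 'y' (1 time each)


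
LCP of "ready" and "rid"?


Word 1: "ready"
Word 2: "rid"
Comparing from start:
  Pos 0: 'r' == 'r'
  Pos 1: 'e' != 'i' (stop)
LCP = "r" (length 1)


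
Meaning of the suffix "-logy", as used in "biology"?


Suffix: -logy
Example: biology (bio- + -logy)
Meaning = study of


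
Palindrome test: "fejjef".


Word: "fejjef"
Reversed: "fejjef"
Forward == Backward? fejjef == fejjef
Palindrome = Yes


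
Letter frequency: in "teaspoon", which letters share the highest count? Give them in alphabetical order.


Word: "teaspoon"
Letter counts:
  'a': 1
  'e': 1
  'n': 1
  'o': 2
  'p': 1
  's': 1
  't': 1
Maximum count = 2
Most frequent = 'o' (2 times each)


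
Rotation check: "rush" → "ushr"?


Word: "rush", Candidate: "ushr"
Method: check if candidate is substring of word+word
"rushrush" contains "ushr"? Yes
Is rotation = Yes


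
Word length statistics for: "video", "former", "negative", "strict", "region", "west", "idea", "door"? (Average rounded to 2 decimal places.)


Lengths: "video"=5, "former"=6, "negative"=8, "strict"=6, "region"=6, "west"=4, "idea"=4, "door"=4
Sum = 43, Count = 8
Average = 43/8 = 5.38
= avg=5.38, min=4, max=8


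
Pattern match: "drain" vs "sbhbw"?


Pattern of "drain": [0, 1, 2, 3, 4]
Pattern of "sbhbw": [0, 1, 2, 1, 3]
Patterns do not match
Same pattern = No


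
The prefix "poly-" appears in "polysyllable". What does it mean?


Prefix: poly-
Example: polysyllable = poly- + syllable
Meaning = many


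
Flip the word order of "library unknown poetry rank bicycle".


Original: "library unknown poetry rank bicycle"
Words (1..n): library | unknown | poetry | rank | bicycle
Reversed (n..1): bicycle | rank | poetry | unknown | library
Result = "bicycle rank poetry unknown library"


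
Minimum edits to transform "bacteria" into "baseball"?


Word 1: "bacteria" (length 8)
Word 2: "baseball" (length 8)
One optimal edit sequence (insert/delete/substitute each cost 1):
  1. keep 'b'
  2. keep 'a'
  3. substitute 'c' -> 's'  (+1)
  4. substitute 't' -> 'e'  (+1)
  5. substitute 'e' -> 'b'  (+1)
  6. substitute 'r' -> 'a'  (+1)
  7. substitute 'i' -> 'l'  (+1)
  8. substitute 'a' -> 'l'  (+1)
Total edit operations: 6
Edit distance = 6


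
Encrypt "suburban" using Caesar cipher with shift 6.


Word: "suburban"
Shift: 6
Each letter → (letter + shift) mod 26:
  's' (18) + 6 = 24 → 'y'
  'u' (20) + 6 = 0 → 'a'
  'b' (1) + 6 = 7 → 'h'
  'u' (20) + 6 = 0 → 'a'
  'r' (17) + 6 = 23 → 'x'
  'b' (1) + 6 = 7 → 'h'
  'a' (0) + 6 = 6 → 'g'
  'n' (13) + 6 = 19 → 't'
Result = "yahaxhgt"


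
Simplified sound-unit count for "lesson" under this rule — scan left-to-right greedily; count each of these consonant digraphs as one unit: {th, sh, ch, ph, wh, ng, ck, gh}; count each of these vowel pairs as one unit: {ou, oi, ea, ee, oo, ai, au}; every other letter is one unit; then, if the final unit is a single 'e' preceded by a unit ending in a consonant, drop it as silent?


Word: "lesson" (6 letters)
Left-to-right scan:
  [1] 'l' (letter)
  [2] 'e' (letter)
  [3] 's' (letter)
  [4] 's' (letter)
  [5] 'o' (letter)
  [6] 'n' (letter)
Units from scan: 6
Sound units = 6 units


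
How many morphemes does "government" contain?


Word: "government"
Morphemes: govern / -ment
Each morpheme carries meaning
= 2 morphemes


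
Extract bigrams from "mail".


Word: "mail" (length 4)
Number of bigrams = 4 - 2 + 1 = 3
  Position 0: "ma"
  Position 1: "ai"
  Position 2: "il"
Bigrams = "ma", "ai", "il"


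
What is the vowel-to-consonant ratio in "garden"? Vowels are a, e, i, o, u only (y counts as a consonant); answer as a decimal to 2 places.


Word: "garden"
Vowels (a,e,i,o,u): 2
Consonants: 4
Ratio = 2/4
= 0.50


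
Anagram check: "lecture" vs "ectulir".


Word 1: "lecture" → sorted: ceelrtu
Word 2: "ectulir" → sorted: ceilrtu
Same letters? ceelrtu != ceilrtu
Anagram = No


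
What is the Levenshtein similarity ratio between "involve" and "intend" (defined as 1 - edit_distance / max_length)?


Word 1: "involve" (length 7)
Word 2: "intend" (length 6)
One optimal edit sequence:
  1. keep 'i'
  2. keep 'n'
  3. delete 'v'  (+1)
  4. substitute 'o' -> 't'  (+1)
  5. substitute 'l' -> 'e'  (+1)
  6. substitute 'v' -> 'n'  (+1)
  7. substitute 'e' -> 'd'  (+1)
Edit distance = 5
Max length = max(7, 6) = 7
Similarity = 1 - 5/7
= 0.2857


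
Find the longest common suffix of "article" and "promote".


Word 1: "article"
Word 2: "promote"
Comparing from end:
  Pos -1: 'e' == 'e'
  Pos -2: 'l' != 't' (stop)
LCS = "e" (length 1)


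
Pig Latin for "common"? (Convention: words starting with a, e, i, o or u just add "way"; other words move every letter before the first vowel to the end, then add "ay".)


Word: "common"
Starts with consonant(s) → move to end, add 'ay'
Consonant cluster: "c"
Pig Latin = "ommoncay"


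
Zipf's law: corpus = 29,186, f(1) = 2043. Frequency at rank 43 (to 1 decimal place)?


Zipf's law: f(r) = f(1) / r
f(1) = 2043
f(43) = 2043 / 43
= 47.5 occurrences


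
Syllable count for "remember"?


Word: "remember"
Syllable breakdown: re · mem · ber
Counting: 3 parts
= 3 syllables


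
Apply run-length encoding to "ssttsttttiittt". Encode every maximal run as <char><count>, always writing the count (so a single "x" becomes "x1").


String: "ssttsttttiittt"
Scanning for consecutive runs:
  's' x 2
  't' x 2
  's' x 1
  't' x 4
  'i' x 2
  't' x 3
RLE = "s2t2s1t4i2t3"


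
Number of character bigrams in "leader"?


Word: "leader" (length 6)
Number of 2-grams = length - 2 + 1 = 6 - 2 + 1
= 5


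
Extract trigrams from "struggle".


Word: "struggle" (length 8)
Number of trigrams = 8 - 3 + 1 = 6
  Position 0: "str"
  Position 1: "tru"
  Position 2: "rug"
  Position 3: "ugg"
  Position 4: "ggl"
  Position 5: "gle"
Trigrams = "str", "tru", "rug", "ugg", "ggl", "gle"


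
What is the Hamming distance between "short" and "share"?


Comparing character by character (same length = 5):
  Pos 0: 's' vs 's' =
  Pos 1: 'h' vs 'h' =
  Pos 2: 'o' vs 'a' !=
  Pos 3: 'r' vs 'r' =
  Pos 4: 't' vs 'e' !=
Hamming distance = 2


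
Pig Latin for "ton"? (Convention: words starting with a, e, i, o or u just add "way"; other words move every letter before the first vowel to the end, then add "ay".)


Word: "ton"
Starts with consonant(s) → move to end, add 'ay'
Consonant cluster: "t"
Pig Latin = "ontay"


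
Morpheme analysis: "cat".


Word: "cat"
Morphemes: cat
Each morpheme carries meaning
= 1 morpheme


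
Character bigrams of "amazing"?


Word: "amazing" (length 7)
Number of bigrams = 7 - 2 + 1 = 6
  Position 0: "am"
  Position 1: "ma"
  Position 2: "az"
  Position 3: "zi"
  Position 4: "in"
  Position 5: "ng"
Bigrams = "am", "ma", "az", "zi", "in", "ng"


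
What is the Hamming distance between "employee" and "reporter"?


Comparing character by character (same length = 8):
  Pos 0: 'e' vs 'r' !=
  Pos 1: 'm' vs 'e' !=
  Pos 2: 'p' vs 'p' =
  Pos 3: 'l' vs 'o' !=
  Pos 4: 'o' vs 'r' !=
  Pos 5: 'y' vs 't' !=
  Pos 6: 'e' vs 'e' =
  Pos 7: 'e' vs 'r' !=
Hamming distance = 6


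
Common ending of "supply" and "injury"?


Word 1: "supply"
Word 2: "injury"
Comparing from end:
  Pos -1: 'y' == 'y'
  Pos -2: 'l' != 'r' (stop)
LCS = "y" (length 1)


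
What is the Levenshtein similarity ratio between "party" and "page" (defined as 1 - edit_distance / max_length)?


Word 1: "party" (length 5)
Word 2: "page" (length 4)
One optimal edit sequence:
  1. keep 'p'
  2. keep 'a'
  3. delete 'r'  (+1)
  4. substitute 't' -> 'g'  (+1)
  5. substitute 'y' -> 'e'  (+1)
Edit distance = 3
Max length = max(5, 4) = 5
Similarity = 1 - 3/5
= 0.4000


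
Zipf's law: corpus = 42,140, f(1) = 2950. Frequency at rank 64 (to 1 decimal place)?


Zipf's law: f(r) = f(1) / r
f(1) = 2950
f(64) = 2950 / 64
= 46.1 occurrences


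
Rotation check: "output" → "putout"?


Word: "output", Candidate: "putout"
Method: check if candidate is substring of word+word
"outputoutput" contains "putout"? Yes
Is rotation = Yes


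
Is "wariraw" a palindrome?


Word: "wariraw"
Reversed: "wariraw"
Forward == Backward? wariraw == wariraw
Palindrome = Yes


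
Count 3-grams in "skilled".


Word: "skilled" (length 7)
Number of 3-grams = length - 3 + 1 = 7 - 3 + 1
= 5


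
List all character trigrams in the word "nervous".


Word: "nervous" (length 7)
Number of trigrams = 7 - 3 + 1 = 5
  Position 0: "ner"
  Position 1: "erv"
  Position 2: "rvo"
  Position 3: "vou"
  Position 4: "ous"
Trigrams = "ner", "erv", "rvo", "vou", "ous"


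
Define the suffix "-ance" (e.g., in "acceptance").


Suffix: -ance
As in: acceptance -> accept + -ance
Meaning = state of


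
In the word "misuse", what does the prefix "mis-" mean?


Prefix: mis-
Example: misuse = mis- + use
Meaning = wrongly


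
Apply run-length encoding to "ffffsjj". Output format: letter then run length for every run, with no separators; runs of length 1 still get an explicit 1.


String: "ffffsjj"
Scanning for consecutive runs:
  'f' x 4
  's' x 1
  'j' x 2
RLE = "f4s1j2"


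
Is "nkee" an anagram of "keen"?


Word 1: "keen" → sorted: eekn
Word 2: "nkee" → sorted: eekn
Same letters? eekn == eekn
Anagram = Yes


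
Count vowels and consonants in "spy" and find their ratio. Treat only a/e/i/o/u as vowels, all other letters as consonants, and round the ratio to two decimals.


Word: "spy"
Vowels (a,e,i,o,u): 0
Consonants: 3
Ratio = 0/3
= 0.00


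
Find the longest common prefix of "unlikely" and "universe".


Word 1: "unlikely"
Word 2: "universe"
Comparing from start:
  Pos 0: 'u' == 'u'
  Pos 1: 'n' == 'n'
  Pos 2: 'l' != 'i' (stop)
LCP = "un" (length 2)


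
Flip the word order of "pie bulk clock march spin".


Original: "pie bulk clock march spin"
Words (1..n): pie | bulk | clock | march | spin
Reversed (n..1): spin | march | clock | bulk | pie
Result = "spin march clock bulk pie"


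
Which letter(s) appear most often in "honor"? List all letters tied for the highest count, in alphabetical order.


Word: "honor"
Letter counts:
  'h': 1
  'n': 1
  'o': 2
  'r': 1
Maximum count = 2
Most frequent = 'o' (2 times each)


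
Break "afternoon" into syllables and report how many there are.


Word: "afternoon"
Syllable breakdown: af | ter | noon
Counting: 3 parts
= 3 syllables


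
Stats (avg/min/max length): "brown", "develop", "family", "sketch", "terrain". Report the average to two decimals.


Lengths: "brown"=5, "develop"=7, "family"=6, "sketch"=6, "terrain"=7
Sum = 31, Count = 5
Average = 31/5 = 6.20
= avg=6.20, min=5, max=7


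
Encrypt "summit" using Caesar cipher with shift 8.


Word: "summit"
Shift: 8
Each letter → (letter + shift) mod 26:
  's' (18) + 8 = 0 → 'a'
  'u' (20) + 8 = 2 → 'c'
  'm' (12) + 8 = 20 → 'u'
  'm' (12) + 8 = 20 → 'u'
  'i' (8) + 8 = 16 → 'q'
  't' (19) + 8 = 1 → 'b'
Result = "acuuqb"


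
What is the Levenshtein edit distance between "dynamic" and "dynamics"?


Word 1: "dynamic" (length 7)
Word 2: "dynamics" (length 8)
One optimal edit sequence (insert/delete/substitute each cost 1):
  1. keep 'd'
  2. keep 'y'
  3. keep 'n'
  4. keep 'a'
  5. keep 'm'
  6. keep 'i'
  7. keep 'c'
  8. insert 's'  (+1)
Total edit operations: 1
Edit distance = 1


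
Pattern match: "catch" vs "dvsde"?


Pattern of "catch": [0, 1, 2, 0, 3]
Pattern of "dvsde": [0, 1, 2, 0, 3]
Patterns match
Same pattern = Yes


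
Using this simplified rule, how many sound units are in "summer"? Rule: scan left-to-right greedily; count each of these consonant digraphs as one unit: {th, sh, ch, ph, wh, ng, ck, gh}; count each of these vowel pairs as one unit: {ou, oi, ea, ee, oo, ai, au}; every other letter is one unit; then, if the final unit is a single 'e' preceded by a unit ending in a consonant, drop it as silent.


Word: "summer" (6 letters)
Left-to-right scan:
  1. 's' (letter)
  2. 'u' (letter)
  3. 'm' (letter)
  4. 'm' (letter)
  5. 'e' (letter)
  6. 'r' (letter)
Units from scan: 6
Sound units = 6 units


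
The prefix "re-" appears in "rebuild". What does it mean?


Prefix: re-
As in: rebuild -> re- + build
Meaning = again


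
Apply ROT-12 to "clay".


Word: "clay"
Shift: 12
Each letter → (letter + shift) mod 26:
  'c' (2) + 12 = 14 → 'o'
  'l' (11) + 12 = 23 → 'x'
  'a' (0) + 12 = 12 → 'm'
  'y' (24) + 12 = 10 → 'k'
Result = "oxmk"


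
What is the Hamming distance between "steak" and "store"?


Comparing character by character (same length = 5):
  Pos 0: 's' vs 's' =
  Pos 1: 't' vs 't' =
  Pos 2: 'e' vs 'o' !=
  Pos 3: 'a' vs 'r' !=
  Pos 4: 'k' vs 'e' !=
Hamming distance = 3


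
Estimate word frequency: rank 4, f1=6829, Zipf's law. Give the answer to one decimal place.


Zipf's law: f(r) = f(1) / r
f(1) = 6829
f(4) = 6829 / 4
= 1707.3 occurrences


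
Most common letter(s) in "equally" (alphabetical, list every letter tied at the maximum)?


Word: "equally"
Letter counts:
  'a': 1
  'e': 1
  'l': 2
  'q': 1
  'u': 1
  'y': 1
Maximum count = 2
Most frequent = 'l' (2 times each)


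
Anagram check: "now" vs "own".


Word 1: "now" → sorted: now
Word 2: "own" → sorted: now
Same letters? now == now
Anagram = Yes


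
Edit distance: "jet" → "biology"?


Word 1: "jet" (length 3)
Word 2: "biology" (length 7)
One optimal edit sequence (insert/delete/substitute each cost 1):
  1. insert 'b'  (+1)
  2. insert 'i'  (+1)
  3. insert 'o'  (+1)
  4. insert 'l'  (+1)
  5. substitute 'j' -> 'o'  (+1)
  6. substitute 'e' -> 'g'  (+1)
  7. substitute 't' -> 'y'  (+1)
Total edit operations: 7
Edit distance = 7


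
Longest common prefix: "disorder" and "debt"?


Word 1: "disorder"
Word 2: "debt"
Comparing from start:
  Pos 0: 'd' == 'd'
  Pos 1: 'i' != 'e' (stop)
LCP = "d" (length 1)


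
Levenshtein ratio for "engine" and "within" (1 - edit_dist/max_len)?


Word 1: "engine" (length 6)
Word 2: "within" (length 6)
One optimal edit sequence:
  1. insert 'w'  (+1)
  2. substitute 'e' -> 'i'  (+1)
  3. substitute 'n' -> 't'  (+1)
  4. substitute 'g' -> 'h'  (+1)
  5. keep 'i'
  6. keep 'n'
  7. delete 'e'  (+1)
Edit distance = 5
Max length = max(6, 6) = 6
Similarity = 1 - 5/6
= 0.1667


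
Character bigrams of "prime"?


Word: "prime" (length 5)
Number of bigrams = 5 - 2 + 1 = 4
  Position 0: "pr"
  Position 1: "ri"
  Position 2: "im"
  Position 3: "me"
Bigrams = "pr", "ri", "im", "me"


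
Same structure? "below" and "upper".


Pattern of "below": [0, 1, 2, 3, 4]
Pattern of "upper": [0, 1, 1, 2, 3]
Patterns do not match
Same pattern = No


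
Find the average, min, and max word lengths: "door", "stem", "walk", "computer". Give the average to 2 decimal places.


Lengths: "door"=4, "stem"=4, "walk"=4, "computer"=8
Sum = 20, Count = 4
Average = 20/4 = 5.00
= avg=5.00, min=4, max=8


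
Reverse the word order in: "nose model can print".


Original: "nose model can print"
Words (1..n): nose | model | can | print
Reversed (n..1): print | can | model | nose
Result = "print can model nose"


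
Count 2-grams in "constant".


Word: "constant" (length 8)
Number of 2-grams = length - 2 + 1 = 8 - 2 + 1
= 7


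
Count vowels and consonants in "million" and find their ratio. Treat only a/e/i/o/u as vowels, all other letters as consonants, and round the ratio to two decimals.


Word: "million"
Vowels (a,e,i,o,u): 3
Consonants: 4
Ratio = 3/4
= 0.75


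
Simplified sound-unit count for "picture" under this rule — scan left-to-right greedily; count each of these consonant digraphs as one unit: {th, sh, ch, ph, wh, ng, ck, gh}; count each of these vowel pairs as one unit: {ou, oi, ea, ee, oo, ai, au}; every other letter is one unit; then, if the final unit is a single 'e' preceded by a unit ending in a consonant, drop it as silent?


Word: "picture" (7 letters)
Left-to-right scan:
  [1] 'p' (letter)
  [2] 'i' (letter)
  [3] 'c' (letter)
  [4] 't' (letter)
  [5] 'u' (letter)
  [6] 'r' (letter)
  [7] 'e' (letter)
Units from scan: 7
Final unit is 'e' after a consonant -> drop as silent (-1)
Sound units = 6 units


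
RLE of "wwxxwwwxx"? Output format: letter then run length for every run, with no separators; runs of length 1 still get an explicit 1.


String: "wwxxwwwxx"
Scanning for consecutive runs:
  'w' x 2
  'x' x 2
  'w' x 3
  'x' x 2
RLE = "w2x2w3x2"


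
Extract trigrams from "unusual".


Word: "unusual" (length 7)
Number of trigrams = 7 - 3 + 1 = 5
  Position 0: "unu"
  Position 1: "nus"
  Position 2: "usu"
  Position 3: "sua"
  Position 4: "ual"
Trigrams = "unu", "nus", "usu", "sua", "ual"


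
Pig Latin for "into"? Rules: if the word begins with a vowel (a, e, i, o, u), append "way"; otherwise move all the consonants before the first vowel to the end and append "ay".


Word: "into"
Starts with vowel → add 'way'
Pig Latin = "intoway"


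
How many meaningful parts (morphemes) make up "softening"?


Word: "softening"
Morphemes: soft / -en / -ing
Each morpheme carries meaning
= 3 morphemes


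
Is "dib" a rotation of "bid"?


Word: "bid", Candidate: "dib"
Method: check if candidate is substring of word+word
"bidbid" contains "dib"? No
Is rotation = No


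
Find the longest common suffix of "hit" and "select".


Word 1: "hit"
Word 2: "select"
Comparing from end:
  Pos -1: 't' == 't'
  Pos -2: 'i' != 'c' (stop)
LCS = "t" (length 1)


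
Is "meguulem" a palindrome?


Word: "meguulem"
Reversed: "meluugem"
Forward == Backward? meguulem != meluugem
Palindrome = No


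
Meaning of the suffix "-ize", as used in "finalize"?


Suffix: -ize
Example: finalize (final + -ize)
Meaning = to make


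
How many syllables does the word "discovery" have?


Word: "discovery"
Syllable breakdown: dis-cov-er-y
Counting: 4 parts
= 4 syllables


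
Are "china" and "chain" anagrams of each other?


Word 1: "china" → sorted: achin
Word 2: "chain" → sorted: achin
Same letters? achin == achin
Anagram = Yes


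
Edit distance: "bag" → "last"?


Word 1: "bag" (length 3)
Word 2: "last" (length 4)
One optimal edit sequence (insert/delete/substitute each cost 1):
  1. substitute 'b' -> 'l'  (+1)
  2. keep 'a'
  3. insert 's'  (+1)
  4. substitute 'g' -> 't'  (+1)
Total edit operations: 3
Edit distance = 3


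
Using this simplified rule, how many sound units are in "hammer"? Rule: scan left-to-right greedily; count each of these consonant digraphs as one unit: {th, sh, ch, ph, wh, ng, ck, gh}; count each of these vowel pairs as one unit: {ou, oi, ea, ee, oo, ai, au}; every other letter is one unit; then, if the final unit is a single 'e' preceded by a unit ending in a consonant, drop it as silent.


Word: "hammer" (6 letters)
Left-to-right scan:
  (1) 'h' (letter)
  (2) 'a' (letter)
  (3) 'm' (letter)
  (4) 'm' (letter)
  (5) 'e' (letter)
  (6) 'r' (letter)
Units from scan: 6
Sound units = 6 units


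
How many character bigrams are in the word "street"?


Word: "street" (length 6)
Number of 2-grams = length - 2 + 1 = 6 - 2 + 1
= 5


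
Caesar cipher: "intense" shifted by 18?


Word: "intense"
Shift: 18
Each letter → (letter + shift) mod 26:
  'i' (8) + 18 = 0 → 'a'
  'n' (13) + 18 = 5 → 'f'
  't' (19) + 18 = 11 → 'l'
  'e' (4) + 18 = 22 → 'w'
  'n' (13) + 18 = 5 → 'f'
  's' (18) + 18 = 10 → 'k'
  'e' (4) + 18 = 22 → 'w'
Result = "aflwfkw"


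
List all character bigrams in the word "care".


Word: "care" (length 4)
Number of bigrams = 4 - 2 + 1 = 3
  Position 0: "ca"
  Position 1: "ar"
  Position 2: "re"
Bigrams = "ca", "ar", "re"


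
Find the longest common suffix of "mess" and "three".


Word 1: "mess"
Word 2: "three"
Comparing from end:
  Pos -1: 's' != 'e' (stop)
LCS = "" (length 0)


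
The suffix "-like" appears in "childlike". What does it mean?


Suffix: -like
As in: childlike -> child + -like
Meaning = resembling


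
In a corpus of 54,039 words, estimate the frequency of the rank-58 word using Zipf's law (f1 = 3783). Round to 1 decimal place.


Zipf's law: f(r) = f(1) / r
f(1) = 3783
f(58) = 3783 / 58
= 65.2 occurrences


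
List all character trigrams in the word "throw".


Word: "throw" (length 5)
Number of trigrams = 5 - 3 + 1 = 3
  Position 0: "thr"
  Position 1: "hro"
  Position 2: "row"
Trigrams = "thr", "hro", "row"


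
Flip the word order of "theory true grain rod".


Original: "theory true grain rod"
Words (1..n): theory | true | grain | rod
Reversed (n..1): rod | grain | true | theory
Result = "rod grain true theory"


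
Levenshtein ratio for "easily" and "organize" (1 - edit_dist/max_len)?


Word 1: "easily" (length 6)
Word 2: "organize" (length 8)
One optimal edit sequence:
  1. insert 'o'  (+1)
  2. insert 'r'  (+1)
  3. substitute 'e' -> 'g'  (+1)
  4. keep 'a'
  5. substitute 's' -> 'n'  (+1)
  6. keep 'i'
  7. substitute 'l' -> 'z'  (+1)
  8. substitute 'y' -> 'e'  (+1)
Edit distance = 6
Max length = max(6, 8) = 8
Similarity = 1 - 6/8
= 0.2500


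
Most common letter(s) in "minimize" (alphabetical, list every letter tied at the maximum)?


Word: "minimize"
Letter counts:
  'e': 1
  'i': 3
  'm': 2
  'n': 1
  'z': 1
Maximum count = 3
Most frequent = 'i' (3 times each)


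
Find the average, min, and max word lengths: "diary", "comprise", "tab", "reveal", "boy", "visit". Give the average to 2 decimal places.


Lengths: "diary"=5, "comprise"=8, "tab"=3, "reveal"=6, "boy"=3, "visit"=5
Sum = 30, Count = 6
Average = 30/6 = 5.00
= avg=5.00, min=3, max=8


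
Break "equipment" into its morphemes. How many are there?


Word: "equipment"
Morphemes: equip / -ment
Each morpheme carries meaning
= 2 morphemes


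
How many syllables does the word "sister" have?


Word: "sister"
Syllable breakdown: sis-ter
Counting: 2 parts
= 2 syllables


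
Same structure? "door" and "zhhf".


Pattern of "door": [0, 1, 1, 2]
Pattern of "zhhf": [0, 1, 1, 2]
Patterns match
Same pattern = Yes


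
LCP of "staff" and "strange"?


Word 1: "staff"
Word 2: "strange"
Comparing from start:
  Pos 0: 's' == 's'
  Pos 1: 't' == 't'
  Pos 2: 'a' != 'r' (stop)
LCP = "st" (length 2)


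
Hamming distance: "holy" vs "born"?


Comparing character by character (same length = 4):
  Pos 0: 'h' vs 'b' !=
  Pos 1: 'o' vs 'o' =
  Pos 2: 'l' vs 'r' !=
  Pos 3: 'y' vs 'n' !=
Hamming distance = 3


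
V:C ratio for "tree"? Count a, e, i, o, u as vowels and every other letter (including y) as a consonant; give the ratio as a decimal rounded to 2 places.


Word: "tree"
Vowels (a,e,i,o,u): 2
Consonants: 2
Ratio = 2/2
= 1.00


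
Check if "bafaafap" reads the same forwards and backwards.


Word: "bafaafap"
Reversed: "pafaafab"
Forward == Backward? bafaafap != pafaafab
Palindrome = No


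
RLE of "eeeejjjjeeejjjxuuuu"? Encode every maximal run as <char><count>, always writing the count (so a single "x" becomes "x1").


String: "eeeejjjjeeejjjxuuuu"
Scanning for consecutive runs:
  'e' x 4
  'j' x 4
  'e' x 3
  'j' x 3
  'x' x 1
  'u' x 4
RLE = "e4j4e3j3x1u4"


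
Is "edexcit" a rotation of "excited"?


Word: "excited", Candidate: "edexcit"
Method: check if candidate is substring of word+word
"excitedexcited" contains "edexcit"? Yes
Is rotation = Yes


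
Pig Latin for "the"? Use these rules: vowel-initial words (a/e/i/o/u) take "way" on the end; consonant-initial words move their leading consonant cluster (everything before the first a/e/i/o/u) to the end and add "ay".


Word: "the"
Starts with consonant(s) → move to end, add 'ay'
Consonant cluster: "th"
Pig Latin = "ethay"


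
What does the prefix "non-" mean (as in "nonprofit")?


Prefix: non-
As in: nonprofit -> non- + profit
Meaning = not


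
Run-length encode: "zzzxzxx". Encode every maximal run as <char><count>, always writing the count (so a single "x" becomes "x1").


String: "zzzxzxx"
Scanning for consecutive runs:
  'z' x 3
  'x' x 1
  'z' x 1
  'x' x 2
RLE = "z3x1z1x2"


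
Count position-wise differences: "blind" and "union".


Comparing character by character (same length = 5):
  Pos 0: 'b' vs 'u' !=
  Pos 1: 'l' vs 'n' !=
  Pos 2: 'i' vs 'i' =
  Pos 3: 'n' vs 'o' !=
  Pos 4: 'd' vs 'n' !=
Hamming distance = 4


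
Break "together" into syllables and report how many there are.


Word: "together"
Syllable breakdown: to-geth-er
Counting: 3 parts
= 3 syllables


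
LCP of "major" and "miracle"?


Word 1: "major"
Word 2: "miracle"
Comparing from start:
  Pos 0: 'm' == 'm'
  Pos 1: 'a' != 'i' (stop)
LCP = "m" (length 1)


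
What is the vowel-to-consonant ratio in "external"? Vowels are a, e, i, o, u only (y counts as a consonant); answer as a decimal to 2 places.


Word: "external"
Vowels (a,e,i,o,u): 3
Consonants: 5
Ratio = 3/5
= 0.60


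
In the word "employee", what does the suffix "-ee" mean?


Suffix: -ee
Example: employee = employ + -ee
Meaning = one who receives


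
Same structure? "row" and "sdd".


Pattern of "row": [0, 1, 2]
Pattern of "sdd": [0, 1, 1]
Patterns do not match
Same pattern = No


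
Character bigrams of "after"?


Word: "after" (length 5)
Number of bigrams = 5 - 2 + 1 = 4
  Position 0: "af"
  Position 1: "ft"
  Position 2: "te"
  Position 3: "er"
Bigrams = "af", "ft", "te", "er"


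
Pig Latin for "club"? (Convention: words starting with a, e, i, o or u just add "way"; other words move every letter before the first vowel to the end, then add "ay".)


Word: "club"
Starts with consonant(s) → move to end, add 'ay'
Consonant cluster: "cl"
Pig Latin = "ubclay"


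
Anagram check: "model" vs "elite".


Word 1: "model" → sorted: delmo
Word 2: "elite" → sorted: eeilt
Same letters? delmo != eeilt
Anagram = No


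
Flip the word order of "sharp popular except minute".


Original: "sharp popular except minute"
Words (1..n): sharp | popular | except | minute
Reversed (n..1): minute | except | popular | sharp
Result = "minute except popular sharp"


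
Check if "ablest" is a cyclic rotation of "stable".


Word: "stable", Candidate: "ablest"
Method: check if candidate is substring of word+word
"stablestable" contains "ablest"? Yes
Is rotation = Yes


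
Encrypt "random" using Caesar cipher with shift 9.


Word: "random"
Shift: 9
Each letter → (letter + shift) mod 26:
  'r' (17) + 9 = 0 → 'a'
  'a' (0) + 9 = 9 → 'j'
  'n' (13) + 9 = 22 → 'w'
  'd' (3) + 9 = 12 → 'm'
  'o' (14) + 9 = 23 → 'x'
  'm' (12) + 9 = 21 → 'v'
Result = "ajwmxv"


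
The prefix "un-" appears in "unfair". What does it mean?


Prefix: un-
Example: unfair = un- + fair
Meaning = not / reverse


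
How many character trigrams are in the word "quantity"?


Word: "quantity" (length 8)
Number of 3-grams = length - 3 + 1 = 8 - 3 + 1
= 6


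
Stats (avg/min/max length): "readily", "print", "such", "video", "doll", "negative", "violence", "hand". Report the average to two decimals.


Lengths: "readily"=7, "print"=5, "such"=4, "video"=5, "doll"=4, "negative"=8, "violence"=8, "hand"=4
Sum = 45, Count = 8
Average = 45/8 = 5.63
= avg=5.63, min=4, max=8


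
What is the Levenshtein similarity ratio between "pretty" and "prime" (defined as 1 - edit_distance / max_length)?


Word 1: "pretty" (length 6)
Word 2: "prime" (length 5)
One optimal edit sequence:
  1. keep 'p'
  2. keep 'r'
  3. delete 'e'  (+1)
  4. substitute 't' -> 'i'  (+1)
  5. substitute 't' -> 'm'  (+1)
  6. substitute 'y' -> 'e'  (+1)
Edit distance = 4
Max length = max(6, 5) = 6
Similarity = 1 - 4/6
= 0.3333


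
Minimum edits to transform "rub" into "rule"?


Word 1: "rub" (length 3)
Word 2: "rule" (length 4)
One optimal edit sequence (insert/delete/substitute each cost 1):
  1. keep 'r'
  2. keep 'u'
  3. insert 'l'  (+1)
  4. substitute 'b' -> 'e'  (+1)
Total edit operations: 2
Edit distance = 2


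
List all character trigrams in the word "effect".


Word: "effect" (length 6)
Number of trigrams = 6 - 3 + 1 = 4
  Position 0: "eff"
  Position 1: "ffe"
  Position 2: "fec"
  Position 3: "ect"
Trigrams = "eff", "ffe", "fec", "ect"


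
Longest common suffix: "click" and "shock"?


Word 1: "click"
Word 2: "shock"
Comparing from end:
  Pos -1: 'k' == 'k'
  Pos -2: 'c' == 'c'
  Pos -3: 'i' != 'o' (stop)
LCS = "ck" (length 2)


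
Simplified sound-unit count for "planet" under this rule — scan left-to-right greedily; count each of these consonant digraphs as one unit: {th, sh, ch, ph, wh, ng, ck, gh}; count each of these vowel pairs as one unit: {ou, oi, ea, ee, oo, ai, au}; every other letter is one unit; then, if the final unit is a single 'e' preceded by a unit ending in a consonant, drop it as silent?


Word: "planet" (6 letters)
Left-to-right scan:
  [1] 'p' (letter)
  [2] 'l' (letter)
  [3] 'a' (letter)
  [4] 'n' (letter)
  [5] 'e' (letter)
  [6] 't' (letter)
Units from scan: 6
Sound units = 6 units
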